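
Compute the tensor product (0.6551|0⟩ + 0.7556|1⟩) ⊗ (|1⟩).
0.6551|01⟩ + 0.7556|11⟩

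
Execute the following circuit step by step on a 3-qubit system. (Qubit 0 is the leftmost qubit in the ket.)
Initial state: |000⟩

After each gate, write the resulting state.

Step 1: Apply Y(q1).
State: i|010⟩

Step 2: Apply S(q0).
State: i|010⟩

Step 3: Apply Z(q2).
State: i|010⟩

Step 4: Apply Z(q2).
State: i|010⟩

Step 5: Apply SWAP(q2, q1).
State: i|001⟩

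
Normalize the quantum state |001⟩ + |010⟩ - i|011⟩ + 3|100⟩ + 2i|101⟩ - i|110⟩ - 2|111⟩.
0.2182|001⟩ + 0.2182|010⟩ - 0.2182i|011⟩ + 0.6547|100⟩ + 0.4364i|101⟩ - 0.2182i|110⟩ - 0.4364|111⟩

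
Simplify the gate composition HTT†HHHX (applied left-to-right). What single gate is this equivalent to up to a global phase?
X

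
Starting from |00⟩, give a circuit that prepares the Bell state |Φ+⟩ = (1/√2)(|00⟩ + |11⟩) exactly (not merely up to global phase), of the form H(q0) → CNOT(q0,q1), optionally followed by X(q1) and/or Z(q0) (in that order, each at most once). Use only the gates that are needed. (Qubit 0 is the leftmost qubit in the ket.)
H(q0) → CNOT(q0,q1)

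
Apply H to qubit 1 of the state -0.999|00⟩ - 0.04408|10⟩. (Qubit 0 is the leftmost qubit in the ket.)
-0.7064|00⟩ - 0.7064|01⟩ - 0.03117|10⟩ - 0.03117|11⟩

H on qubit 1 mixes each pair of kets that differ only in qubit 1: amplitudes (a, b) of (|…0…⟩, |…1…⟩) become ((a + b)/√2, (a − b)/√2). Kets absent from the input have amplitude 0.
(|00⟩, |01⟩): (a, b) = (-0.999, 0) → (-0.7064, -0.7064)
(|10⟩, |11⟩): (a, b) = (-0.04408, 0) → (-0.03117, -0.03117)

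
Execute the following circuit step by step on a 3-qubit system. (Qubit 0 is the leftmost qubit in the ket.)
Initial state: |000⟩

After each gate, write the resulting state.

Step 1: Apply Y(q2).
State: i|001⟩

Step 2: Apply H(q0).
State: (1/√2)i|001⟩ + (1/√2)i|101⟩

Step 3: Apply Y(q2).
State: 1/√2|000⟩ + 1/√2|100⟩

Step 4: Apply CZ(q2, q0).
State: 1/√2|000⟩ + 1/√2|100⟩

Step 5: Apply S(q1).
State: 1/√2|000⟩ + 1/√2|100⟩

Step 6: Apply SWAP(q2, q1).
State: 1/√2|000⟩ + 1/√2|100⟩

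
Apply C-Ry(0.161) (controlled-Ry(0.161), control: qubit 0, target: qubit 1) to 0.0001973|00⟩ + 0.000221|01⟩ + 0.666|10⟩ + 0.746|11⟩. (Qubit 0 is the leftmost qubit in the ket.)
0.0001973|00⟩ + 0.000221|01⟩ + 0.6039|10⟩ + 0.7971|11⟩

C-Ry(0.161) leaves the control-|0⟩ kets |00⟩, |01⟩ unchanged and applies Ry(0.161) to qubit 1 on the control-|1⟩ pair (|10⟩, |11⟩).
Ry(0.161) = [[cos(θ/2), −sin(θ/2)], [sin(θ/2), cos(θ/2)]]; θ = 0.161, cos(θ/2) ≈ 0.996762, sin(θ/2) ≈ 0.0804131.
With a = amp(|10⟩) = 0.666 and b = amp(|11⟩) = 0.746:
new amp(|10⟩) = (0.996762)·a + (-0.0804131)·b = 0.6039
new amp(|11⟩) = (0.0804131)·a + (0.996762)·b = 0.7971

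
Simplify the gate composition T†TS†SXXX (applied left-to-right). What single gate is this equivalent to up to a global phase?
X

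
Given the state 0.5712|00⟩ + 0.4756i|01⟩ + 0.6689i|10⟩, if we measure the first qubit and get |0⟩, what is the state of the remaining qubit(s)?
0.7685|0⟩ + 0.6399i|1⟩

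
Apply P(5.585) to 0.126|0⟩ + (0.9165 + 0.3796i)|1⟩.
0.126|0⟩ + (0.9461 - 0.2984i)|1⟩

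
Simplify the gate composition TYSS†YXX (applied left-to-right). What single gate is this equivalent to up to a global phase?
T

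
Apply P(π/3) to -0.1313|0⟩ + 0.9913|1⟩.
-0.1313|0⟩ + (0.4957 + 0.8585i)|1⟩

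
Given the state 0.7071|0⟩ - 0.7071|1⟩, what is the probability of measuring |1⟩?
0.5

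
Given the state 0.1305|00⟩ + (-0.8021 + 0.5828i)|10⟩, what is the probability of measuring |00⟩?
0.01703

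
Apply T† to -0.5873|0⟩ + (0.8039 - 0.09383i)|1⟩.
-0.5873|0⟩ + (0.5021 - 0.6348i)|1⟩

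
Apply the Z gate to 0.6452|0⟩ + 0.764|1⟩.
0.6452|0⟩ - 0.764|1⟩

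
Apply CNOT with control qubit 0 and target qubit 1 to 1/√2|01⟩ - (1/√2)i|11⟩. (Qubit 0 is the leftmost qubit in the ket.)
1/√2|01⟩ - (1/√2)i|10⟩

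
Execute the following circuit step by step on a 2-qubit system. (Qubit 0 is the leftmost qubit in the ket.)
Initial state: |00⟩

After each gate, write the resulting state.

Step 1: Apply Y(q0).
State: i|10⟩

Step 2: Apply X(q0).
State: i|00⟩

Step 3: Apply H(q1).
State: (1/√2)i|00⟩ + (1/√2)i|01⟩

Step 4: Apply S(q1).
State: (1/√2)i|00⟩ - 1/√2|01⟩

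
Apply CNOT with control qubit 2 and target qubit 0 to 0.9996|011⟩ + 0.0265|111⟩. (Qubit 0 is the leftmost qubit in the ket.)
0.0265|011⟩ + 0.9996|111⟩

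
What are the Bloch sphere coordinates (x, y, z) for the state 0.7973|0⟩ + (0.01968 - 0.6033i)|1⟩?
(0.03138, -0.962, 0.2713)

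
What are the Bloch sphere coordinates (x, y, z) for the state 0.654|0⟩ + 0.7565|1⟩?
(0.9895, 0, -0.1446)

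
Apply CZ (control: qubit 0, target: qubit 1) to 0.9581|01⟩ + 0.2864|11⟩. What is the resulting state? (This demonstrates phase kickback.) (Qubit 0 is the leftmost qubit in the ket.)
0.9581|01⟩ - 0.2864|11⟩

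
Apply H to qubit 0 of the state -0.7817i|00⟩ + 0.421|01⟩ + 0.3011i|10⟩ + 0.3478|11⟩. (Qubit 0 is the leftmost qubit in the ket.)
-0.3398i|00⟩ + 0.5436|01⟩ - 0.7657i|10⟩ + 0.05176|11⟩

H on qubit 0 mixes each pair of kets that differ only in qubit 0: amplitudes (a, b) of (|…0…⟩, |…1…⟩) become ((a + b)/√2, (a − b)/√2). Kets absent from the input have amplitude 0.
(|00⟩, |10⟩): (a, b) = (-0.7817i, 0.3011i) → (-0.3398i, -0.7657i)
(|01⟩, |11⟩): (a, b) = (0.421, 0.3478) → (0.5436, 0.05176)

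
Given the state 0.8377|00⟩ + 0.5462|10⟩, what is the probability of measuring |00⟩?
0.7017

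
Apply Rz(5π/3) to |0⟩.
(-0.866 - (1/2)i)|0⟩

Rz(5π/3) = [[e^(−iθ/2), 0], [0, e^(iθ/2)]] with e^(±iθ/2) = cos(θ/2) ± i·sin(θ/2); θ = 5π/3, cos(θ/2) ≈ -0.866025, sin(θ/2) ≈ 0.5.
With a = amp(|0⟩) = 1 and b = amp(|1⟩) = 0:
new amp(|0⟩) = (-0.866025 - 0.5i)·a = (-0.866 - (1/2)i)
new amp(|1⟩) = (-0.866025 + 0.5i)·b = 0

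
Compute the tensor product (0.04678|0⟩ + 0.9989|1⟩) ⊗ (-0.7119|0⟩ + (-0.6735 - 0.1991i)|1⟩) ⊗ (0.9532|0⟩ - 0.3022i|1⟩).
-0.03174|000⟩ + 0.01006i|001⟩ + (-0.03003 - 0.008878i)|010⟩ + (-0.002815 + 0.009521i)|011⟩ - 0.6778|100⟩ + 0.2149i|101⟩ + (-0.6413 - 0.1896i)|110⟩ + (-0.0601 + 0.2033i)|111⟩

amp(|b₁b₂…⟩) = product of the factor amplitudes for bits b₁, b₂, …; only kets whose every factor amplitude is nonzero survive.
|000⟩: (0.04678)(-0.7119)(0.9532) = -0.03174
|001⟩: (0.04678)(-0.7119)(-0.3022i) = 0.01006i
|010⟩: (0.04678)(-0.6735 - 0.1991i)(0.9532) = (-0.03003 - 0.008878i)
|011⟩: (0.04678)(-0.6735 - 0.1991i)(-0.3022i) = (-0.002815 + 0.009521i)
|100⟩: (0.9989)(-0.7119)(0.9532) = -0.6778
|101⟩: (0.9989)(-0.7119)(-0.3022i) = 0.2149i
|110⟩: (0.9989)(-0.6735 - 0.1991i)(0.9532) = (-0.6413 - 0.1896i)
|111⟩: (0.9989)(-0.6735 - 0.1991i)(-0.3022i) = (-0.0601 + 0.2033i)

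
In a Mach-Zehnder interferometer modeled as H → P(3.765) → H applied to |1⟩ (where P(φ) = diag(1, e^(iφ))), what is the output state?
(0.9059 + 0.2919i)|0⟩ + (0.09405 - 0.2919i)|1⟩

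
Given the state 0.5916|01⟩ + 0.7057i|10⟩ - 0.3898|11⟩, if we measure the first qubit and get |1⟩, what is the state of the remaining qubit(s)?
0.8753i|0⟩ - 0.4835|1⟩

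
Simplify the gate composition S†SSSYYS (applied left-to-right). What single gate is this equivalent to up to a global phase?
S†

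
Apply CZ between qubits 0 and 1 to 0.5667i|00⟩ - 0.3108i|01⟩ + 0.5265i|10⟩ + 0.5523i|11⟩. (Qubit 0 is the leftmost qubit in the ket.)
0.5667i|00⟩ - 0.3108i|01⟩ + 0.5265i|10⟩ - 0.5523i|11⟩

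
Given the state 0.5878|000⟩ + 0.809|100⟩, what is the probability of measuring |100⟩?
0.6545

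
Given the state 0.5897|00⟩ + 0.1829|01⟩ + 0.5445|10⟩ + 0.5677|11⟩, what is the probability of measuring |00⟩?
0.3477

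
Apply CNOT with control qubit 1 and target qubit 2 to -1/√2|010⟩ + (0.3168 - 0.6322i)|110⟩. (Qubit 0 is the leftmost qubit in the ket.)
-1/√2|011⟩ + (0.3168 - 0.6322i)|111⟩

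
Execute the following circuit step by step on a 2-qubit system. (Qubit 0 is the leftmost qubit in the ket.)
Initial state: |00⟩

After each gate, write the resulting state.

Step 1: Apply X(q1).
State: |01⟩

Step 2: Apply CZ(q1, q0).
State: |01⟩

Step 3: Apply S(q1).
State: i|01⟩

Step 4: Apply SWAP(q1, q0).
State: i|10⟩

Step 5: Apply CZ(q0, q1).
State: i|10⟩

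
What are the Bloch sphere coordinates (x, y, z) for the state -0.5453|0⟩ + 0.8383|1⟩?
(-0.9142, 0, -0.4054)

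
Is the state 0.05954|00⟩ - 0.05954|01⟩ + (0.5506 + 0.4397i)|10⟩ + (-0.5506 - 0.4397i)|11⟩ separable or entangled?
Separable

Writing the state as a|00⟩ + b|01⟩ + c|10⟩ + d|11⟩, it is a product state iff ad − bc = 0.
Here (a, b, c, d) = (0.05954, -0.05954, (0.5506 + 0.4397i), (-0.5506 - 0.4397i)): ad − bc = (0.05954)(-0.5506 - 0.4397i) − (-0.05954)(0.5506 + 0.4397i) = 0, so the state is separable.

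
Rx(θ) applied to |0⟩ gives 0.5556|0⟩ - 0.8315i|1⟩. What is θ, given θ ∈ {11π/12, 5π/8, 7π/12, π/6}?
5π/8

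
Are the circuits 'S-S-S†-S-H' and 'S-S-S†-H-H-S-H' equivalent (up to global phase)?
Yes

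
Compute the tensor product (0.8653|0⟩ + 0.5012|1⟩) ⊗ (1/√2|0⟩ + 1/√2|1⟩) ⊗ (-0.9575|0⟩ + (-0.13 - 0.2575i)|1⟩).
-0.5859|000⟩ + (-0.07954 - 0.1576i)|001⟩ - 0.5859|010⟩ + (-0.07954 - 0.1576i)|011⟩ - 0.3393|100⟩ + (-0.04607 - 0.09126i)|101⟩ - 0.3393|110⟩ + (-0.04607 - 0.09126i)|111⟩

amp(|b₁b₂…⟩) = product of the factor amplitudes for bits b₁, b₂, …; only kets whose every factor amplitude is nonzero survive.
|000⟩: (0.8653)(1/√2)(-0.9575) = -0.5859
|001⟩: (0.8653)(1/√2)(-0.13 - 0.2575i) = (-0.07954 - 0.1576i)
|010⟩: (0.8653)(1/√2)(-0.9575) = -0.5859
|011⟩: (0.8653)(1/√2)(-0.13 - 0.2575i) = (-0.07954 - 0.1576i)
|100⟩: (0.5012)(1/√2)(-0.9575) = -0.3393
|101⟩: (0.5012)(1/√2)(-0.13 - 0.2575i) = (-0.04607 - 0.09126i)
|110⟩: (0.5012)(1/√2)(-0.9575) = -0.3393
|111⟩: (0.5012)(1/√2)(-0.13 - 0.2575i) = (-0.04607 - 0.09126i)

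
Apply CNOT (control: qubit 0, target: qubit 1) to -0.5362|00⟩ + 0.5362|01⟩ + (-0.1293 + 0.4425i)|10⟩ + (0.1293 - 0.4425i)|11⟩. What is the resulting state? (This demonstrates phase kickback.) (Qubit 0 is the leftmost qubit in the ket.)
-0.5362|00⟩ + 0.5362|01⟩ + (0.1293 - 0.4425i)|10⟩ + (-0.1293 + 0.4425i)|11⟩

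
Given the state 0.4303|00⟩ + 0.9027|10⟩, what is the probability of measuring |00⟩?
0.1852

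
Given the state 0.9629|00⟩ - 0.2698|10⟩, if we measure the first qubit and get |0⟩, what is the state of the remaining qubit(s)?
|0⟩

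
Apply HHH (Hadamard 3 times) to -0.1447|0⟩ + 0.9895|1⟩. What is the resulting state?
0.5974|0⟩ - 0.802|1⟩

H² = I, so H^3 = H: a single Hadamard. With (a, b) = (-0.1447, 0.9895), H gives ((a + b)/√2, (a − b)/√2) = (0.5974, -0.802).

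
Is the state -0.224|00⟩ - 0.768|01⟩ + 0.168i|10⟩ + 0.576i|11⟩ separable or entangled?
Separable

Writing the state as a|00⟩ + b|01⟩ + c|10⟩ + d|11⟩, it is a product state iff ad − bc = 0.
Here (a, b, c, d) = (-0.224, -0.768, 0.168i, 0.576i): ad − bc = (-0.224)(0.576i) − (-0.768)(0.168i) = 0, so the state is separable.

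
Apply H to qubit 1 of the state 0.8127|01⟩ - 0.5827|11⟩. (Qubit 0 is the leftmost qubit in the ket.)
0.5747|00⟩ - 0.5747|01⟩ - 0.412|10⟩ + 0.412|11⟩

H on qubit 1 mixes each pair of kets that differ only in qubit 1: amplitudes (a, b) of (|…0…⟩, |…1…⟩) become ((a + b)/√2, (a − b)/√2). Kets absent from the input have amplitude 0.
(|00⟩, |01⟩): (a, b) = (0, 0.8127) → (0.5747, -0.5747)
(|10⟩, |11⟩): (a, b) = (0, -0.5827) → (-0.412, 0.412)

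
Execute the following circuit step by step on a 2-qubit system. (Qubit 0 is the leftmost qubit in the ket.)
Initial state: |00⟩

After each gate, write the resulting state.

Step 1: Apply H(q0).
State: 1/√2|00⟩ + 1/√2|10⟩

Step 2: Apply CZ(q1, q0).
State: 1/√2|00⟩ + 1/√2|10⟩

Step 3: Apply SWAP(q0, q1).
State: 1/√2|00⟩ + 1/√2|01⟩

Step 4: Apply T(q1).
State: 1/√2|00⟩ + (1/2 + (1/2)i)|01⟩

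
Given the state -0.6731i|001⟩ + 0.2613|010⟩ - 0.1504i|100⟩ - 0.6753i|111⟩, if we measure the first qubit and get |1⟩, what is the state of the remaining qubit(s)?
-0.2174i|00⟩ - 0.9761i|11⟩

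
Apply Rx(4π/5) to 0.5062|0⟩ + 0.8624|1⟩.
(0.1564 - 0.8202i)|0⟩ + (0.2665 - 0.4814i)|1⟩

Rx(4π/5) = [[cos(θ/2), −i·sin(θ/2)], [−i·sin(θ/2), cos(θ/2)]]; θ = 4π/5, cos(θ/2) ≈ 0.309017, sin(θ/2) ≈ 0.951057.
With a = amp(|0⟩) = 0.5062 and b = amp(|1⟩) = 0.8624:
new amp(|0⟩) = (0.309017)·a + (-0.951057i)·b = (0.1564 - 0.8202i)
new amp(|1⟩) = (-0.951057i)·a + (0.309017)·b = (0.2665 - 0.4814i)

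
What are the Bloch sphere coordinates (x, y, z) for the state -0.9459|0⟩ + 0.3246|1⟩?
(-0.6141, 0, 0.7894)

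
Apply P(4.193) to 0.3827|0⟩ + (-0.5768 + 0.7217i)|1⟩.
0.3827|0⟩ + (0.9128 + 0.1425i)|1⟩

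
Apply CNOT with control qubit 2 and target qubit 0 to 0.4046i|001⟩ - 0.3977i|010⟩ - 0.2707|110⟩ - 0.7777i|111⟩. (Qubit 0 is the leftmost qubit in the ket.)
-0.3977i|010⟩ - 0.7777i|011⟩ + 0.4046i|101⟩ - 0.2707|110⟩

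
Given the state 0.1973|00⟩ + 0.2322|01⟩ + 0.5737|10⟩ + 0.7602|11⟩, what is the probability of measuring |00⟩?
0.03893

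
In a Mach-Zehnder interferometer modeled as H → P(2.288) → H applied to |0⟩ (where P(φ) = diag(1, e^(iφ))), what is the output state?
(0.1714 + 0.3768i)|0⟩ + (0.8286 - 0.3768i)|1⟩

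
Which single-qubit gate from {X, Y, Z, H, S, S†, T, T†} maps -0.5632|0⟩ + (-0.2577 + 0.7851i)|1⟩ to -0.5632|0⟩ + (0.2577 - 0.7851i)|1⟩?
Z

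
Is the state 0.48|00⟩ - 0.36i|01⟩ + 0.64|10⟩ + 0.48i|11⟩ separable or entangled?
Entangled

Writing the state as a|00⟩ + b|01⟩ + c|10⟩ + d|11⟩, it is a product state iff ad − bc = 0.
Here (a, b, c, d) = (0.48, -0.36i, 0.64, 0.48i): ad − bc = (0.48)(0.48i) − (-0.36i)(0.64) = 0.4608i ≠ 0, so the state is entangled.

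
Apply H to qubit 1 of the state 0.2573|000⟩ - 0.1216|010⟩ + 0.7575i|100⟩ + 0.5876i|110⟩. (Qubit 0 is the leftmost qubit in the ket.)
0.09595|000⟩ + 0.2679|010⟩ + 0.9511i|100⟩ + 0.1201i|110⟩

H on qubit 1 mixes each pair of kets that differ only in qubit 1: amplitudes (a, b) of (|…0…⟩, |…1…⟩) become ((a + b)/√2, (a − b)/√2). Kets absent from the input have amplitude 0.
(|000⟩, |010⟩): (a, b) = (0.2573, -0.1216) → (0.09595, 0.2679)
(|100⟩, |110⟩): (a, b) = (0.7575i, 0.5876i) → (0.9511i, 0.1201i)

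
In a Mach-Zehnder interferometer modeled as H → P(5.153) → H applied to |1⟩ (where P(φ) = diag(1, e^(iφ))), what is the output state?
(0.2868 + 0.4522i)|0⟩ + (0.7132 - 0.4522i)|1⟩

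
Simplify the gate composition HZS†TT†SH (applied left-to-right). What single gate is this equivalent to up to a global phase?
X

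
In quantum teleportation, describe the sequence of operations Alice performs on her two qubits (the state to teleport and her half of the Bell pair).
CNOT (state → Bell), then H on state qubit, then measure both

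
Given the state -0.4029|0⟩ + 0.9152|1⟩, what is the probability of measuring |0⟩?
0.1623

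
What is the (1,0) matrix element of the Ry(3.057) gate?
0.9991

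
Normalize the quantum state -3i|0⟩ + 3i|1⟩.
-(1/√2)i|0⟩ + (1/√2)i|1⟩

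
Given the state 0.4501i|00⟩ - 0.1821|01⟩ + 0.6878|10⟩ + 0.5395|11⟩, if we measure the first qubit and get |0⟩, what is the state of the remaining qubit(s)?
0.927i|0⟩ - 0.375|1⟩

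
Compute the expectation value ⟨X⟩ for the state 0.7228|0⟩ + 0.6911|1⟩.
0.9991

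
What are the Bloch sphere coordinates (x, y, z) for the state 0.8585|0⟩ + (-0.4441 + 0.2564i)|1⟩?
(-0.7625, 0.4402, 0.4741)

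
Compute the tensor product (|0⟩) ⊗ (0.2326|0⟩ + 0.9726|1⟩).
0.2326|00⟩ + 0.9726|01⟩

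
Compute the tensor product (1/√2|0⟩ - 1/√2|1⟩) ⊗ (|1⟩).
1/√2|01⟩ - 1/√2|11⟩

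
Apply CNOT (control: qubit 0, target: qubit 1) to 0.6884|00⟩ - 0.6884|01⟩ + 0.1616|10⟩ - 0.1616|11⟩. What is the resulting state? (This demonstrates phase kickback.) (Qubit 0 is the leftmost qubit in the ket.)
0.6884|00⟩ - 0.6884|01⟩ - 0.1616|10⟩ + 0.1616|11⟩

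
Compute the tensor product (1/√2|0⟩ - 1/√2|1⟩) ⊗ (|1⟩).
1/√2|01⟩ - 1/√2|11⟩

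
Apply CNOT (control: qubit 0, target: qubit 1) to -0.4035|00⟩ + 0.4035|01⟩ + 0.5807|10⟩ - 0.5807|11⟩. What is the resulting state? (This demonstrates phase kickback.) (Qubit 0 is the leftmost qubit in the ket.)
-0.4035|00⟩ + 0.4035|01⟩ - 0.5807|10⟩ + 0.5807|11⟩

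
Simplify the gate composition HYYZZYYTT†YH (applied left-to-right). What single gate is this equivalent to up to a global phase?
Y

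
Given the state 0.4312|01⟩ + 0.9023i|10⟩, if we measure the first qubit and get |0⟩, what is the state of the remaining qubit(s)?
|1⟩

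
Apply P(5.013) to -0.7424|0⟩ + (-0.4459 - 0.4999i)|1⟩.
-0.7424|0⟩ + (-0.6095 + 0.2779i)|1⟩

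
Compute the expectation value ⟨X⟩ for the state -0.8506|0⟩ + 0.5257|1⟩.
-0.8943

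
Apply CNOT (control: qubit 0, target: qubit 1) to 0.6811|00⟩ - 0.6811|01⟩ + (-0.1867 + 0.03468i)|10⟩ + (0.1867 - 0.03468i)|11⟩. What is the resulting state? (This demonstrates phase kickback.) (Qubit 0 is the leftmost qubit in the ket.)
0.6811|00⟩ - 0.6811|01⟩ + (0.1867 - 0.03468i)|10⟩ + (-0.1867 + 0.03468i)|11⟩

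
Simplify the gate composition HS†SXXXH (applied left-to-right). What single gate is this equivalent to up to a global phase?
Z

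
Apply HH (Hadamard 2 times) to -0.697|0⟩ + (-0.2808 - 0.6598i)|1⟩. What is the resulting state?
-0.697|0⟩ + (-0.2808 - 0.6598i)|1⟩

H² = I, so an even number of Hadamards cancels: H^2 = I and the state is unchanged.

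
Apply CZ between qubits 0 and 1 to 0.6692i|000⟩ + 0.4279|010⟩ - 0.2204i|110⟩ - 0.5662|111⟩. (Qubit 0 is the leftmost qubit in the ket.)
0.6692i|000⟩ + 0.4279|010⟩ + 0.2204i|110⟩ + 0.5662|111⟩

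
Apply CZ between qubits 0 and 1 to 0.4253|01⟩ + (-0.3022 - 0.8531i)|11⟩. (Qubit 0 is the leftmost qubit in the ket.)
0.4253|01⟩ + (0.3022 + 0.8531i)|11⟩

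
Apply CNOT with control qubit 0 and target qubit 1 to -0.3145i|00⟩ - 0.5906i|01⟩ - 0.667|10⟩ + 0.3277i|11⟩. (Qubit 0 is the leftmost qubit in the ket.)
-0.3145i|00⟩ - 0.5906i|01⟩ + 0.3277i|10⟩ - 0.667|11⟩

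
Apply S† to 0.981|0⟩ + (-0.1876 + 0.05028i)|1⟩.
0.981|0⟩ + (0.05028 + 0.1876i)|1⟩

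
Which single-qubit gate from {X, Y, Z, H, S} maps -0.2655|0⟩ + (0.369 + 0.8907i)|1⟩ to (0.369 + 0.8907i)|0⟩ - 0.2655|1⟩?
X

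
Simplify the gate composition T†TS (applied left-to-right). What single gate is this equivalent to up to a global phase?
S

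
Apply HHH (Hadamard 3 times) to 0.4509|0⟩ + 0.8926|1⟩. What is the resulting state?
0.95|0⟩ - 0.3123|1⟩

H² = I, so H^3 = H: a single Hadamard. With (a, b) = (0.4509, 0.8926), H gives ((a + b)/√2, (a − b)/√2) = (0.95, -0.3123).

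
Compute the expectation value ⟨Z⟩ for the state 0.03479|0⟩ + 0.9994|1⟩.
-0.9976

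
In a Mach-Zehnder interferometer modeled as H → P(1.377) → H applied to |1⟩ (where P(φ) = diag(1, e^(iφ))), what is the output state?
(0.4037 - 0.4906i)|0⟩ + (0.5963 + 0.4906i)|1⟩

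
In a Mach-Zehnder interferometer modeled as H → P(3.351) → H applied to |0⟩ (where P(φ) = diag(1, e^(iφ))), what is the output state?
(0.01092 - 0.1039i)|0⟩ + (0.9891 + 0.1039i)|1⟩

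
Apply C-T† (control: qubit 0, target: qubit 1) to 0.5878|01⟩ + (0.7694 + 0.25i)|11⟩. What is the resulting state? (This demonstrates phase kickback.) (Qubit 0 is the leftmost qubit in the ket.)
0.5878|01⟩ + (0.7208 - 0.3673i)|11⟩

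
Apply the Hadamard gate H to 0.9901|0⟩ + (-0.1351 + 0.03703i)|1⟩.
(0.6046 + 0.02618i)|0⟩ + (0.7956 - 0.02618i)|1⟩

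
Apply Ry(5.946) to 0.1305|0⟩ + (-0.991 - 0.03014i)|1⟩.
(0.03764 + 0.005057i)|0⟩ + (0.9988 + 0.02971i)|1⟩

Ry(5.946) = [[cos(θ/2), −sin(θ/2)], [sin(θ/2), cos(θ/2)]]; θ = 5.946, cos(θ/2) ≈ -0.985822, sin(θ/2) ≈ 0.167795.
With a = amp(|0⟩) = 0.1305 and b = amp(|1⟩) = (-0.991 - 0.03014i):
new amp(|0⟩) = (-0.985822)·a + (-0.167795)·b = (0.03764 + 0.005057i)
new amp(|1⟩) = (0.167795)·a + (-0.985822)·b = (0.9988 + 0.02971i)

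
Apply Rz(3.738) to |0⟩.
(-0.2938 - 0.9559i)|0⟩

Rz(3.738) = [[e^(−iθ/2), 0], [0, e^(iθ/2)]] with e^(±iθ/2) = cos(θ/2) ± i·sin(θ/2); θ = 3.738, cos(θ/2) ≈ -0.293804, sin(θ/2) ≈ 0.955866.
With a = amp(|0⟩) = 1 and b = amp(|1⟩) = 0:
new amp(|0⟩) = (-0.293804 - 0.955866i)·a = (-0.2938 - 0.9559i)
new amp(|1⟩) = (-0.293804 + 0.955866i)·b = 0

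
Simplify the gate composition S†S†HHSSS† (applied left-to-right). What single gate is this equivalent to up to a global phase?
S†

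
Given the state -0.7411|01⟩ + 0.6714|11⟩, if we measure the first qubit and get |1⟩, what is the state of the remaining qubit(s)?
|1⟩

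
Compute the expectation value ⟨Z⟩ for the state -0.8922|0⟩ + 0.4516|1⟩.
0.5921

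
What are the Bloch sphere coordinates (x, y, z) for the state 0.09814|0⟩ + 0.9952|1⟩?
(0.1953, 0, -0.9808)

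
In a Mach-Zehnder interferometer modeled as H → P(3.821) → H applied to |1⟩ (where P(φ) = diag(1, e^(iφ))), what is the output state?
(0.889 + 0.3142i)|0⟩ + (0.111 - 0.3142i)|1⟩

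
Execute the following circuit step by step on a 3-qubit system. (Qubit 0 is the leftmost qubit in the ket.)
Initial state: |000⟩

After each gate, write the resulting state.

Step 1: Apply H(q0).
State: 1/√2|000⟩ + 1/√2|100⟩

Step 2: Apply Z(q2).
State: 1/√2|000⟩ + 1/√2|100⟩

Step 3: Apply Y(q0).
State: -(1/√2)i|000⟩ + (1/√2)i|100⟩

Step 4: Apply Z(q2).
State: -(1/√2)i|000⟩ + (1/√2)i|100⟩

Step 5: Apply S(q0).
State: -(1/√2)i|000⟩ - 1/√2|100⟩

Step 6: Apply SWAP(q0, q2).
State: -(1/√2)i|000⟩ - 1/√2|001⟩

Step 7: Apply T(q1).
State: -(1/√2)i|000⟩ - 1/√2|001⟩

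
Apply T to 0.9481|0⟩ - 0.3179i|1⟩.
0.9481|0⟩ + (0.2248 - 0.2248i)|1⟩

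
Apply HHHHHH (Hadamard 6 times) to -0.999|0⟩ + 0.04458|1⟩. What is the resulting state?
-0.999|0⟩ + 0.04458|1⟩

H² = I, so an even number of Hadamards cancels: H^6 = I and the state is unchanged.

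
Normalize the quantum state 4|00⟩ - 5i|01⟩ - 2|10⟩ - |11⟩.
0.5898|00⟩ - 0.7372i|01⟩ - 0.2949|10⟩ - 0.1474|11⟩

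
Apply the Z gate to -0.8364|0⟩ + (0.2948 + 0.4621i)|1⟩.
-0.8364|0⟩ + (-0.2948 - 0.4621i)|1⟩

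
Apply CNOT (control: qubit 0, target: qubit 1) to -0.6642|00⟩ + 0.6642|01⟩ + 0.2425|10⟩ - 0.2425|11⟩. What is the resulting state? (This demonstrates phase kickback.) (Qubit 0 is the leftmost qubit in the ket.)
-0.6642|00⟩ + 0.6642|01⟩ - 0.2425|10⟩ + 0.2425|11⟩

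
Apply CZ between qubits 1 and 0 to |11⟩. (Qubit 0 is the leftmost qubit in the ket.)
-|11⟩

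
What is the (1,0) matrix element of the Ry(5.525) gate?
0.3701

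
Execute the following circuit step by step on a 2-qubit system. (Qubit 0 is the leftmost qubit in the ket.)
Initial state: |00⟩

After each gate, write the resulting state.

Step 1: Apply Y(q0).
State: i|10⟩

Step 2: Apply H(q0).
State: (1/√2)i|00⟩ - (1/√2)i|10⟩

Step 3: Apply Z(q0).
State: (1/√2)i|00⟩ + (1/√2)i|10⟩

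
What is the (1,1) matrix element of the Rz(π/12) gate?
(0.9914 + 0.1305i)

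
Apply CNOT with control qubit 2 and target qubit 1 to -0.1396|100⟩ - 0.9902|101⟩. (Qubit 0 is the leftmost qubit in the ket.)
-0.1396|100⟩ - 0.9902|111⟩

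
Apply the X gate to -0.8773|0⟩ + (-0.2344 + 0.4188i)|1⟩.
(-0.2344 + 0.4188i)|0⟩ - 0.8773|1⟩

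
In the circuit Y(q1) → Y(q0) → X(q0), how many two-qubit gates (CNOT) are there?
0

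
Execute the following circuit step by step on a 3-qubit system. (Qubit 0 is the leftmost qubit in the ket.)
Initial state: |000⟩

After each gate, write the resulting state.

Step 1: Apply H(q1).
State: 1/√2|000⟩ + 1/√2|010⟩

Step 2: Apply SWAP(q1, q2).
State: 1/√2|000⟩ + 1/√2|001⟩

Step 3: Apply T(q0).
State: 1/√2|000⟩ + 1/√2|001⟩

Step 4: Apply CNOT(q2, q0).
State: 1/√2|000⟩ + 1/√2|101⟩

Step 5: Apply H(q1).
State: 1/2|000⟩ + 1/2|010⟩ + 1/2|101⟩ + 1/2|111⟩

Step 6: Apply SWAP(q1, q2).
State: 1/2|000⟩ + 1/2|001⟩ + 1/2|110⟩ + 1/2|111⟩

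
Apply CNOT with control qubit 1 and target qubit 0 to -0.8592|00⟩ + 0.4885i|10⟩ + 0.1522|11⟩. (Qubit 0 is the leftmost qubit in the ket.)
-0.8592|00⟩ + 0.1522|01⟩ + 0.4885i|10⟩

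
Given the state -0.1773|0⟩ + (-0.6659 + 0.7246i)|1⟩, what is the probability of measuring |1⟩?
0.9685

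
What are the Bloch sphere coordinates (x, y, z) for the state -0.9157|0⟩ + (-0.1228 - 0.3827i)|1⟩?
(0.2249, 0.7009, 0.677)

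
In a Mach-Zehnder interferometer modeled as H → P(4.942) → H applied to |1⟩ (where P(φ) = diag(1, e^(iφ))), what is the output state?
(0.3862 + 0.4869i)|0⟩ + (0.6138 - 0.4869i)|1⟩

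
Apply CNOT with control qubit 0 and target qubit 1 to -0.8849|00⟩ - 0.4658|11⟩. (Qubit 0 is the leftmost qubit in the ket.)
-0.8849|00⟩ - 0.4658|10⟩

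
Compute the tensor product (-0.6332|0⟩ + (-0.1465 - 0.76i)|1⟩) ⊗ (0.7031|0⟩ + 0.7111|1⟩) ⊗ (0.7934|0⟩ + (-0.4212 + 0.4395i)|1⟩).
-0.3532|000⟩ + (0.1875 - 0.1957i)|001⟩ - 0.3572|010⟩ + (0.1897 - 0.1979i)|011⟩ + (-0.08172 - 0.424i)|100⟩ + (0.2782 + 0.1798i)|101⟩ + (-0.08265 - 0.4288i)|110⟩ + (0.2814 + 0.1818i)|111⟩

amp(|b₁b₂…⟩) = product of the factor amplitudes for bits b₁, b₂, …; only kets whose every factor amplitude is nonzero survive.
|000⟩: (-0.6332)(0.7031)(0.7934) = -0.3532
|001⟩: (-0.6332)(0.7031)(-0.4212 + 0.4395i) = (0.1875 - 0.1957i)
|010⟩: (-0.6332)(0.7111)(0.7934) = -0.3572
|011⟩: (-0.6332)(0.7111)(-0.4212 + 0.4395i) = (0.1897 - 0.1979i)
|100⟩: (-0.1465 - 0.76i)(0.7031)(0.7934) = (-0.08172 - 0.424i)
|101⟩: (-0.1465 - 0.76i)(0.7031)(-0.4212 + 0.4395i) = (0.2782 + 0.1798i)
|110⟩: (-0.1465 - 0.76i)(0.7111)(0.7934) = (-0.08265 - 0.4288i)
|111⟩: (-0.1465 - 0.76i)(0.7111)(-0.4212 + 0.4395i) = (0.2814 + 0.1818i)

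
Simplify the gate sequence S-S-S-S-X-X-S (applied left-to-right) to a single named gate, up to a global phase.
S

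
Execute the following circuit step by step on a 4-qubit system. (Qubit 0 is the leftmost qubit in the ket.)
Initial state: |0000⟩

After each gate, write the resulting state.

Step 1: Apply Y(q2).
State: i|0010⟩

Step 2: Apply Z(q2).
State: -i|0010⟩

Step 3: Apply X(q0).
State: -i|1010⟩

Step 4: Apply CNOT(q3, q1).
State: -i|1010⟩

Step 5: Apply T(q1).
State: -i|1010⟩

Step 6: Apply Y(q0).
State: -|0010⟩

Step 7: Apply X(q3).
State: -|0011⟩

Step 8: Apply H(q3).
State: -1/√2|0010⟩ + 1/√2|0011⟩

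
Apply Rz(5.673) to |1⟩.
(-0.9538 + 0.3004i)|1⟩

Rz(5.673) = [[e^(−iθ/2), 0], [0, e^(iθ/2)]] with e^(±iθ/2) = cos(θ/2) ± i·sin(θ/2); θ = 5.673, cos(θ/2) ≈ -0.953819, sin(θ/2) ≈ 0.300382.
With a = amp(|0⟩) = 0 and b = amp(|1⟩) = 1:
new amp(|0⟩) = (-0.953819 - 0.300382i)·a = 0
new amp(|1⟩) = (-0.953819 + 0.300382i)·b = (-0.9538 + 0.3004i)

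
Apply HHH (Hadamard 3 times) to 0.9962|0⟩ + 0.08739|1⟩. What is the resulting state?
0.7662|0⟩ + 0.6426|1⟩

H² = I, so H^3 = H: a single Hadamard. With (a, b) = (0.9962, 0.08739), H gives ((a + b)/√2, (a − b)/√2) = (0.7662, 0.6426).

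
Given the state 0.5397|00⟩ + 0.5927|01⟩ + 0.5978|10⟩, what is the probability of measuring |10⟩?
0.3574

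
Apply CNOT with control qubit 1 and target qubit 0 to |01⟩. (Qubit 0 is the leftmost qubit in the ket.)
|11⟩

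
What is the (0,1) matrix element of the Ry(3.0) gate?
-0.9975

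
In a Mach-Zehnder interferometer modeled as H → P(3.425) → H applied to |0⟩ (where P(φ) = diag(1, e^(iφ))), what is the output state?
(0.01995 - 0.1398i)|0⟩ + (0.9801 + 0.1398i)|1⟩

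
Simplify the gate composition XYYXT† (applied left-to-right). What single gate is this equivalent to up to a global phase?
T†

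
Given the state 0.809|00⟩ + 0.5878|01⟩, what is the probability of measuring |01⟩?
0.3455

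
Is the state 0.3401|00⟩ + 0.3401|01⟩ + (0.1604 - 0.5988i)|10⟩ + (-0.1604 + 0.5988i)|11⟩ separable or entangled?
Entangled

Writing the state as a|00⟩ + b|01⟩ + c|10⟩ + d|11⟩, it is a product state iff ad − bc = 0.
Here (a, b, c, d) = (0.3401, 0.3401, (0.1604 - 0.5988i), (-0.1604 + 0.5988i)): ad − bc = (0.3401)(-0.1604 + 0.5988i) − (0.3401)(0.1604 - 0.5988i) = (-0.1091 + 0.4073i) ≠ 0, so the state is entangled.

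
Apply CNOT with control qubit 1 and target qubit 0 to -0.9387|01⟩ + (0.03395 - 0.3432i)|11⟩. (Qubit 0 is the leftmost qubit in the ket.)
(0.03395 - 0.3432i)|01⟩ - 0.9387|11⟩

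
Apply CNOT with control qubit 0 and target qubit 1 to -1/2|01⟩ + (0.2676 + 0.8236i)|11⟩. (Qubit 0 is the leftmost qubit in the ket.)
-1/2|01⟩ + (0.2676 + 0.8236i)|10⟩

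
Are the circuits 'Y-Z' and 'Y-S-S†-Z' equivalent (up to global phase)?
Yes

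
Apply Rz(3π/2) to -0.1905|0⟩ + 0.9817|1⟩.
(0.1347 + 0.1347i)|0⟩ + (-0.6942 + 0.6942i)|1⟩

Rz(3π/2) = [[e^(−iθ/2), 0], [0, e^(iθ/2)]] with e^(±iθ/2) = cos(θ/2) ± i·sin(θ/2); θ = 3π/2, cos(θ/2) ≈ -0.707107, sin(θ/2) ≈ 0.707107.
With a = amp(|0⟩) = -0.1905 and b = amp(|1⟩) = 0.9817:
new amp(|0⟩) = (-0.707107 - 0.707107i)·a = (0.1347 + 0.1347i)
new amp(|1⟩) = (-0.707107 + 0.707107i)·b = (-0.6942 + 0.6942i)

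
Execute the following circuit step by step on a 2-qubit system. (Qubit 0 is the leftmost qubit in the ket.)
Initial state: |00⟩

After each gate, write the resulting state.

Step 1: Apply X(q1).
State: |01⟩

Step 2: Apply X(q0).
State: |11⟩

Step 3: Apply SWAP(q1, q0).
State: |11⟩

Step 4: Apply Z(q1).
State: -|11⟩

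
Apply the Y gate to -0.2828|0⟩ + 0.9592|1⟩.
-0.9592i|0⟩ - 0.2828i|1⟩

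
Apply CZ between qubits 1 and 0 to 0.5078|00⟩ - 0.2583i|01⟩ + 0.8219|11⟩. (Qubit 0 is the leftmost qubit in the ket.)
0.5078|00⟩ - 0.2583i|01⟩ - 0.8219|11⟩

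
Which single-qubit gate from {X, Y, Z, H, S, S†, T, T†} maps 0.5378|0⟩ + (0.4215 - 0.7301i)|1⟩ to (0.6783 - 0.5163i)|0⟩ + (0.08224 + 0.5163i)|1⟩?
H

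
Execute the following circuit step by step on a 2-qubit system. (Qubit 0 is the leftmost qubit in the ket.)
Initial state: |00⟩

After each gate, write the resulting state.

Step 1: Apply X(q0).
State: |10⟩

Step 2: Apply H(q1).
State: 1/√2|10⟩ + 1/√2|11⟩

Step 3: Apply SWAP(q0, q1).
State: 1/√2|01⟩ + 1/√2|11⟩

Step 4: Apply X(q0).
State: 1/√2|01⟩ + 1/√2|11⟩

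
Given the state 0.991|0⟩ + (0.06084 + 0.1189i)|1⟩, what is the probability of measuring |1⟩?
0.01784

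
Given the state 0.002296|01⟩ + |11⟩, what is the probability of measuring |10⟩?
0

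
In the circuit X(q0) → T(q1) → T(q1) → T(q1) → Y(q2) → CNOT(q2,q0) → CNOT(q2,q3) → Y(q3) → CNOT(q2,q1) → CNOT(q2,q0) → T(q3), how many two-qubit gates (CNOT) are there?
4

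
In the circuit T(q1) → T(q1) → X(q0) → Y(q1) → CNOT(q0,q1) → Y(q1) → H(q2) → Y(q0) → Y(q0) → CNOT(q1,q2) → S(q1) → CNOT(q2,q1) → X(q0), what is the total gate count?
13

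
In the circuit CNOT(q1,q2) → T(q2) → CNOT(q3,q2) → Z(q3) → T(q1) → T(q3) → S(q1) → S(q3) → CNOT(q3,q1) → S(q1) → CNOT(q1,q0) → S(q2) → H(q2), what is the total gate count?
13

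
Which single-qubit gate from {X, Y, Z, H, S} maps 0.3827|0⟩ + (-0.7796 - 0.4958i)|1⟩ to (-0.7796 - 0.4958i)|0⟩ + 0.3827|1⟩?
X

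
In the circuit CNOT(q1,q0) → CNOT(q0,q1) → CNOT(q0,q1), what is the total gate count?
3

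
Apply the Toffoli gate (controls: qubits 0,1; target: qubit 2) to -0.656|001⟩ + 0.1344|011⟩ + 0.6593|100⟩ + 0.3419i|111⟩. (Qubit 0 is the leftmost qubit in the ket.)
-0.656|001⟩ + 0.1344|011⟩ + 0.6593|100⟩ + 0.3419i|110⟩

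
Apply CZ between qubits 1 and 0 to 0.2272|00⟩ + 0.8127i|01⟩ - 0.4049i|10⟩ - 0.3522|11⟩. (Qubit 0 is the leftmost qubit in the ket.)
0.2272|00⟩ + 0.8127i|01⟩ - 0.4049i|10⟩ + 0.3522|11⟩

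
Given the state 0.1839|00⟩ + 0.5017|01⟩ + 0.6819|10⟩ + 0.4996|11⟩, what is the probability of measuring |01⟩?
0.2517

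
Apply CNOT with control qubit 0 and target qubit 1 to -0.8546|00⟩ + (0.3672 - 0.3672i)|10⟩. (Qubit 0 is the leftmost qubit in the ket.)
-0.8546|00⟩ + (0.3672 - 0.3672i)|11⟩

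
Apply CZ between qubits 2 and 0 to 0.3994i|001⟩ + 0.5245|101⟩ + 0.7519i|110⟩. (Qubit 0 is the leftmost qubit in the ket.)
0.3994i|001⟩ - 0.5245|101⟩ + 0.7519i|110⟩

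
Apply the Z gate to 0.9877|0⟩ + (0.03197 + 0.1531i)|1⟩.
0.9877|0⟩ + (-0.03197 - 0.1531i)|1⟩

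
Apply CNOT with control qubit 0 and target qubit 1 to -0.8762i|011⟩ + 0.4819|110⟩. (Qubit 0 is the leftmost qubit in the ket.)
-0.8762i|011⟩ + 0.4819|100⟩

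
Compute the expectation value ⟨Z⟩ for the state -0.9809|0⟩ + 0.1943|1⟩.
0.9244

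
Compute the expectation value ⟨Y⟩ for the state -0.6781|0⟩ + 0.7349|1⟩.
0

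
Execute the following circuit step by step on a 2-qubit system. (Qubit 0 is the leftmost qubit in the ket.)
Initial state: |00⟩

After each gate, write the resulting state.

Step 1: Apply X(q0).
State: |10⟩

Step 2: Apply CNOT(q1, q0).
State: |10⟩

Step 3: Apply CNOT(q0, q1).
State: |11⟩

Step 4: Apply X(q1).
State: |10⟩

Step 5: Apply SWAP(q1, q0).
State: |01⟩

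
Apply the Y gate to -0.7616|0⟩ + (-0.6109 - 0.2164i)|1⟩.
(-0.2164 + 0.6109i)|0⟩ - 0.7616i|1⟩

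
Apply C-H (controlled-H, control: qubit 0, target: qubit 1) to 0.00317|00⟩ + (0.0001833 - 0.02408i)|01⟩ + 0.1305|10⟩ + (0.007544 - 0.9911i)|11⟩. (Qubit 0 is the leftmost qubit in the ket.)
0.00317|00⟩ + (0.0001833 - 0.02408i)|01⟩ + (0.09761 - 0.7008i)|10⟩ + (0.08694 + 0.7008i)|11⟩

C-H leaves the control-|0⟩ kets |00⟩, |01⟩ unchanged and applies H to qubit 1 on the control-|1⟩ pair (|10⟩, |11⟩).
H = [[1/√2, 1/√2], [1/√2, -1/√2]].
With a = amp(|10⟩) = 0.1305 and b = amp(|11⟩) = (0.007544 - 0.9911i):
new amp(|10⟩) = (1/√2)·a + (1/√2)·b = (0.09761 - 0.7008i)
new amp(|11⟩) = (1/√2)·a + (-1/√2)·b = (0.08694 + 0.7008i)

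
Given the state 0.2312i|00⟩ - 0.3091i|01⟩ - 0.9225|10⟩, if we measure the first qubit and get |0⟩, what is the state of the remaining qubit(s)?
0.599i|0⟩ - 0.8008i|1⟩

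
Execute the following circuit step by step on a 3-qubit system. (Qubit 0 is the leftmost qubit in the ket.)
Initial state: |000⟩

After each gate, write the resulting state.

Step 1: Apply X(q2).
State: |001⟩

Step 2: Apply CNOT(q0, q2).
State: |001⟩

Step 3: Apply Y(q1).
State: i|011⟩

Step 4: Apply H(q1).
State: (1/√2)i|001⟩ - (1/√2)i|011⟩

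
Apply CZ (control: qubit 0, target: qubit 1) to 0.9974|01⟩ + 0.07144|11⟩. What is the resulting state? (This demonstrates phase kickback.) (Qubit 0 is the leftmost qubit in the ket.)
0.9974|01⟩ - 0.07144|11⟩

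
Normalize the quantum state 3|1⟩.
|1⟩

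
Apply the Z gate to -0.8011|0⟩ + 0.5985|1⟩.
-0.8011|0⟩ - 0.5985|1⟩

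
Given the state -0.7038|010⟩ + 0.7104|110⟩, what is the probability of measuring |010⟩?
0.4953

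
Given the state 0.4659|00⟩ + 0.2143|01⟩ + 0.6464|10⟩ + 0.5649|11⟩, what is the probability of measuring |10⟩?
0.4178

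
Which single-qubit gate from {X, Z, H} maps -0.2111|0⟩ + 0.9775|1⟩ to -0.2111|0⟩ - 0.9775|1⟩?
Z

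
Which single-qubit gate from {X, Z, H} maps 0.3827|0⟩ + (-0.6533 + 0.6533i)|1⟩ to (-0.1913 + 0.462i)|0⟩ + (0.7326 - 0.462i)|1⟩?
H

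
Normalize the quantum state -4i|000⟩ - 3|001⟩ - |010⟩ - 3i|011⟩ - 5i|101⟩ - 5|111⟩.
-0.4339i|000⟩ - 0.3254|001⟩ - 0.1085|010⟩ - 0.3254i|011⟩ - 0.5423i|101⟩ - 0.5423|111⟩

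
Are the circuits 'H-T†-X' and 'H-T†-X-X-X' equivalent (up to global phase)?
Yes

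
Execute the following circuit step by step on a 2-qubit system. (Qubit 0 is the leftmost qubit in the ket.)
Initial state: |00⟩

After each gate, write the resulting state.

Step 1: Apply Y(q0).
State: i|10⟩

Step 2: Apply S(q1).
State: i|10⟩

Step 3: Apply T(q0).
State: (-1/√2 + (1/√2)i)|10⟩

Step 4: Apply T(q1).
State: (-1/√2 + (1/√2)i)|10⟩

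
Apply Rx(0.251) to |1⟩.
-0.1252i|0⟩ + 0.9921|1⟩

Rx(0.251) = [[cos(θ/2), −i·sin(θ/2)], [−i·sin(θ/2), cos(θ/2)]]; θ = 0.251, cos(θ/2) ≈ 0.992135, sin(θ/2) ≈ 0.125171.
With a = amp(|0⟩) = 0 and b = amp(|1⟩) = 1:
new amp(|0⟩) = (0.992135)·a + (-0.125171i)·b = -0.1252i
new amp(|1⟩) = (-0.125171i)·a + (0.992135)·b = 0.9921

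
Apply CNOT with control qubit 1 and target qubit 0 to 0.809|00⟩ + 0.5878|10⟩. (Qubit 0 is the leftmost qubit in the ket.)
0.809|00⟩ + 0.5878|10⟩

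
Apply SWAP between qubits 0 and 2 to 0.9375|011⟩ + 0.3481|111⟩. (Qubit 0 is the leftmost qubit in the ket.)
0.9375|110⟩ + 0.3481|111⟩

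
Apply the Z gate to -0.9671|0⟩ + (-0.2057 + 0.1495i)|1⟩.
-0.9671|0⟩ + (0.2057 - 0.1495i)|1⟩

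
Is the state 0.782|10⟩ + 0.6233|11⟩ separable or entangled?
Separable

Writing the state as a|00⟩ + b|01⟩ + c|10⟩ + d|11⟩, it is a product state iff ad − bc = 0.
Here (a, b, c, d) = (0, 0, 0.782, 0.6233): ad − bc = (0)(0.6233) − (0)(0.782) = 0, so the state is separable.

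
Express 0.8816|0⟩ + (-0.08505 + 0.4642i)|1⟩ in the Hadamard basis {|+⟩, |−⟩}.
(0.5632 + 0.3282i)|+⟩ + (0.6835 - 0.3282i)|−⟩

With |ψ⟩ = α|0⟩ + β|1⟩, the Hadamard-basis coefficients are ⟨+|ψ⟩ = (α + β)/√2 and ⟨−|ψ⟩ = (α − β)/√2.
Here α = 0.8816, β = (-0.08505 + 0.4642i): (α + β)/√2 = (0.5632 + 0.3282i), (α − β)/√2 = (0.6835 - 0.3282i).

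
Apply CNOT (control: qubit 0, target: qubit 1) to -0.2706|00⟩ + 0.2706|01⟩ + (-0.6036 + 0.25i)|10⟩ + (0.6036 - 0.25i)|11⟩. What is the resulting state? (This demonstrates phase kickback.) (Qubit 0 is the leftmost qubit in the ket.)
-0.2706|00⟩ + 0.2706|01⟩ + (0.6036 - 0.25i)|10⟩ + (-0.6036 + 0.25i)|11⟩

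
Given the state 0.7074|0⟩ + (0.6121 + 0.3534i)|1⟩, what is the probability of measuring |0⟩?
0.5004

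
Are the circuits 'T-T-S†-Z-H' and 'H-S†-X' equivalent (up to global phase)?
No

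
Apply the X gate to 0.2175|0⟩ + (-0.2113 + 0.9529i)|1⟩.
(-0.2113 + 0.9529i)|0⟩ + 0.2175|1⟩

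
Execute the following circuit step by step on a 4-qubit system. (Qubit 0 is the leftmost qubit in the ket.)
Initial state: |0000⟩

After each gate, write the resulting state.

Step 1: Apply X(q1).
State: |0100⟩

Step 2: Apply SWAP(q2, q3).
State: |0100⟩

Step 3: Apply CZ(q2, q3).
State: |0100⟩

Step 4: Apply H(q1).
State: 1/√2|0000⟩ - 1/√2|0100⟩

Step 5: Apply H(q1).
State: |0100⟩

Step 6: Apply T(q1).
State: (1/√2 + (1/√2)i)|0100⟩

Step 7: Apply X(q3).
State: (1/√2 + (1/√2)i)|0101⟩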